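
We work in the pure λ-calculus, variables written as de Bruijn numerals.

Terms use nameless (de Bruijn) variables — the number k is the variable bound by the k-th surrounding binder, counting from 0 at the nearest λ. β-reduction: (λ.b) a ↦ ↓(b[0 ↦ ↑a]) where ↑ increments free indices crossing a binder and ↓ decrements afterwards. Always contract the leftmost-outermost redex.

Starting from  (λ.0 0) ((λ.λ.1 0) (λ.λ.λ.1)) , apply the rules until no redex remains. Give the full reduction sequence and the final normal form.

  start: (λ.0 0) ((λ.λ.1 0) (λ.λ.λ.1))
  [1] (λ.λ.1 0) (λ.λ.λ.1) ((λ.λ.1 0) (λ.λ.λ.1))
  [2] (λ.(λ.λ.λ.1) 0) ((λ.λ.1 0) (λ.λ.λ.1))
  [3] (λ.λ.λ.1) ((λ.λ.1 0) (λ.λ.λ.1))
  [4] λ.λ.1

Answer: normal form = λ.λ.1  (in 4 steps)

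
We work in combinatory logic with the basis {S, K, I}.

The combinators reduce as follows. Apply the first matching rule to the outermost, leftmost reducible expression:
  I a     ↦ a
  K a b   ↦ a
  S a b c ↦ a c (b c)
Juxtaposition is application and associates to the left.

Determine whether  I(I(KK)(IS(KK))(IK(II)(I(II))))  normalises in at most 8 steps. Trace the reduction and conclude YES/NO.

Answer: YES — reaches normal form KI in 6 ≤ 8 steps

Reduction:
  start: I(I(KK)(IS(KK))(IK(II)(I(II))))
  step 1: I(KK)(IS(KK))(IK(II)(I(II)))
  step 2: KK(IS(KK))(IK(II)(I(II)))
  step 3: K(IK(II)(I(II)))
  step 4: K(K(II)(I(II)))
  step 5: K(II)
  step 6: KI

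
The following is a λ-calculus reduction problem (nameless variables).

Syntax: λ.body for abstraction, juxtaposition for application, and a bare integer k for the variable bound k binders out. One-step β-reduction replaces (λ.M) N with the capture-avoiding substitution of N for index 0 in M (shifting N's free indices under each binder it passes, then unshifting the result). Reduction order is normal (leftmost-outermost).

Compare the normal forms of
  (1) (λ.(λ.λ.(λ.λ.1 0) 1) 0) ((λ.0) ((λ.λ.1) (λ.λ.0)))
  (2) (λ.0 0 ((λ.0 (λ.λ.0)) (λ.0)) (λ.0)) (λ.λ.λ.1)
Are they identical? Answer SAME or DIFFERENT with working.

Term A:
  start: (λ.(λ.λ.(λ.λ.1 0) 1) 0) ((λ.0) ((λ.λ.1) (λ.λ.0)))
  →1  (λ.λ.(λ.λ.1 0) 1) ((λ.0) ((λ.λ.1) (λ.λ.0)))
  →2  λ.(λ.λ.1 0) ((λ.0) ((λ.λ.1) (λ.λ.0)))
  →3  λ.λ.(λ.0) ((λ.λ.1) (λ.λ.0)) 0
  →4  λ.λ.(λ.λ.1) (λ.λ.0) 0
  →5  λ.λ.(λ.λ.λ.0) 0
  →6  λ.λ.λ.λ.0

Term B:
  start: (λ.0 0 ((λ.0 (λ.λ.0)) (λ.0)) (λ.0)) (λ.λ.λ.1)
  →1  (λ.λ.λ.1) (λ.λ.λ.1) ((λ.0 (λ.λ.0)) (λ.0)) (λ.0)
  →2  (λ.λ.1) ((λ.0 (λ.λ.0)) (λ.0)) (λ.0)
  →3  (λ.(λ.0 (λ.λ.0)) (λ.0)) (λ.0)
  →4  (λ.0 (λ.λ.0)) (λ.0)
  →5  (λ.0) (λ.λ.0)
  →6  λ.λ.0

Answer: DIFFERENT — A ⇓ λ.λ.λ.λ.0, B ⇓ λ.λ.0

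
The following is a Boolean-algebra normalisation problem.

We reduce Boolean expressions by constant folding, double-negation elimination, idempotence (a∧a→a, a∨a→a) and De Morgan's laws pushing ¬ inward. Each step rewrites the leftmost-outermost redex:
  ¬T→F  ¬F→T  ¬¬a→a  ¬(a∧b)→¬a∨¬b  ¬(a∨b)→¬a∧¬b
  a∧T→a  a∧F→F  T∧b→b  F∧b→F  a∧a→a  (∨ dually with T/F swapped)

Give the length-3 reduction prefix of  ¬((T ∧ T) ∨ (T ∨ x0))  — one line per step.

Answer: after 3 steps: ¬T ∧ ¬(T ∨ x0)

Working:
  start: ¬((T ∧ T) ∨ (T ∨ x0))
  →1  ¬(T ∧ T) ∧ ¬(T ∨ x0)
  →2  (¬T ∨ ¬T) ∧ ¬(T ∨ x0)
  →3  ¬T ∧ ¬(T ∨ x0)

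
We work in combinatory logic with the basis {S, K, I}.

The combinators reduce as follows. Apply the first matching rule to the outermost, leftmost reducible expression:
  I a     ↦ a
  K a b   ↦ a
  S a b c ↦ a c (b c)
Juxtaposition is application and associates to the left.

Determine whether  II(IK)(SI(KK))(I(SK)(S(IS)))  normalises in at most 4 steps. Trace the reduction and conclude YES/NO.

Answer: YES — reaches normal form SI(KK) in 4 ≤ 4 steps

Working:
  start: II(IK)(SI(KK))(I(SK)(S(IS)))
  →1  I(IK)(SI(KK))(I(SK)(S(IS)))
  →2  IK(SI(KK))(I(SK)(S(IS)))
  →3  K(SI(KK))(I(SK)(S(IS)))
  →4  SI(KK)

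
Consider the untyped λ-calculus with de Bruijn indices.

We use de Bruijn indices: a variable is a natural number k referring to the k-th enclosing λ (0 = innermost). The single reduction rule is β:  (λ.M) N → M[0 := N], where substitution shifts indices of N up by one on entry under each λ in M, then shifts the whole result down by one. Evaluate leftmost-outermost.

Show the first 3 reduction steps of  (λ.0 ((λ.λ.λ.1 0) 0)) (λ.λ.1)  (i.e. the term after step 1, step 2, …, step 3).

Answer: after 3 steps: λ.λ.λ.1 0

Working:
  start: (λ.0 ((λ.λ.λ.1 0) 0)) (λ.λ.1)
  [1] (λ.λ.1) ((λ.λ.λ.1 0) (λ.λ.1))
  [2] λ.(λ.λ.λ.1 0) (λ.λ.1)
  [3] λ.λ.λ.1 0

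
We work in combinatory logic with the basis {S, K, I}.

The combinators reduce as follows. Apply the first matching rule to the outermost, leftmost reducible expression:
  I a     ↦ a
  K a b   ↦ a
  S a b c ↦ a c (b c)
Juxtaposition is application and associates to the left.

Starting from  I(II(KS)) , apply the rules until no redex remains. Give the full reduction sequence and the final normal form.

  start: I(II(KS))
  step 1: II(KS)
  step 2: I(KS)
  step 3: KS

Answer: normal form = KS  (in 3 steps)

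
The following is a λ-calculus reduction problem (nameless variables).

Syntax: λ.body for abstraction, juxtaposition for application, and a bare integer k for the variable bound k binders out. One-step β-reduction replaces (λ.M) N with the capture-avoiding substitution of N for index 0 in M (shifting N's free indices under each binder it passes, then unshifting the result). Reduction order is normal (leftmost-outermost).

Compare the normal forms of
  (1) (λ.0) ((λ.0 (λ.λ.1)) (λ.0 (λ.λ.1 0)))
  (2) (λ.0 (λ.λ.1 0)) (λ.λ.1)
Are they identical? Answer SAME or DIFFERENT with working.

Term A:
  start: (λ.0) ((λ.0 (λ.λ.1)) (λ.0 (λ.λ.1 0)))
  [1] (λ.0 (λ.λ.1)) (λ.0 (λ.λ.1 0))
  [2] (λ.0 (λ.λ.1 0)) (λ.λ.1)
  [3] (λ.λ.1) (λ.λ.1 0)
  [4] λ.λ.λ.1 0

Term B:
  start: (λ.0 (λ.λ.1 0)) (λ.λ.1)
  [1] (λ.λ.1) (λ.λ.1 0)
  [2] λ.λ.λ.1 0

Answer: SAME — A ⇓ λ.λ.λ.1 0, B ⇓ λ.λ.λ.1 0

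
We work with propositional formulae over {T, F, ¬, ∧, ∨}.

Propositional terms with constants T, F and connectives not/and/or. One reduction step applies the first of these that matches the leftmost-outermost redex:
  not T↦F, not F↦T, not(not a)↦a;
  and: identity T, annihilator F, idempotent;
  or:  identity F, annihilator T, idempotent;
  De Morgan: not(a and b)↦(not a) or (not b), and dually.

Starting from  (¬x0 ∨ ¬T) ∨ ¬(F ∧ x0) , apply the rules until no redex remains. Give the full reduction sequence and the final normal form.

Answer: normal form = T  (in 6 steps)

Working:
  start: (¬x0 ∨ ¬T) ∨ ¬(F ∧ x0)
  →1  (¬x0 ∨ F) ∨ ¬(F ∧ x0)
  →2  ¬x0 ∨ ¬(F ∧ x0)
  →3  ¬x0 ∨ (¬F ∨ ¬x0)
  →4  ¬x0 ∨ (T ∨ ¬x0)
  →5  ¬x0 ∨ T
  →6  T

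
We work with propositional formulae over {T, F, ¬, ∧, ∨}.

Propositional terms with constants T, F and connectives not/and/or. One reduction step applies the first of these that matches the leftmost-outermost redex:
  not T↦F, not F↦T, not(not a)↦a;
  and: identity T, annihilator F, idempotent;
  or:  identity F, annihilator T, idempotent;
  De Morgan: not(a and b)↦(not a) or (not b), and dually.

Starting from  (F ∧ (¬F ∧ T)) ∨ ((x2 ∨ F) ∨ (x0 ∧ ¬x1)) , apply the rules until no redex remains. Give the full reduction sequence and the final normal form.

  start: (F ∧ (¬F ∧ T)) ∨ ((x2 ∨ F) ∨ (x0 ∧ ¬x1))
  →1  F ∨ ((x2 ∨ F) ∨ (x0 ∧ ¬x1))
  →2  (x2 ∨ F) ∨ (x0 ∧ ¬x1)
  →3  x2 ∨ (x0 ∧ ¬x1)

Answer: normal form = x2 ∨ (x0 ∧ ¬x1)  (in 3 steps)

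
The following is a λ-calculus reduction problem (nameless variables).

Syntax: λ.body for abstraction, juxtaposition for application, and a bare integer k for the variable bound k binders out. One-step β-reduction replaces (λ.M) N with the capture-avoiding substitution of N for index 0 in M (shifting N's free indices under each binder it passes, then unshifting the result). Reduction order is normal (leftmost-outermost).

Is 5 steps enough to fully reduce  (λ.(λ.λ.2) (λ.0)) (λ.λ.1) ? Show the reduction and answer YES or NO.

Answer: YES — reaches normal form λ.λ.λ.1 in 2 ≤ 5 steps

Reduction:
  start: (λ.(λ.λ.2) (λ.0)) (λ.λ.1)
  →1  (λ.λ.λ.λ.1) (λ.0)
  →2  λ.λ.λ.1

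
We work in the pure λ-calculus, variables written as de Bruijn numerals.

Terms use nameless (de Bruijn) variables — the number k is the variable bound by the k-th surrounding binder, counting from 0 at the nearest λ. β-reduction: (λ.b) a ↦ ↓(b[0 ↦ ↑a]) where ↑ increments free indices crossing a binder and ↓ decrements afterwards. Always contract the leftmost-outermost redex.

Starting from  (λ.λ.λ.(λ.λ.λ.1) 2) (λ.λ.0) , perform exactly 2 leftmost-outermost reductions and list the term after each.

Answer: after 2 steps: λ.λ.λ.λ.1

Derivation:
  start: (λ.λ.λ.(λ.λ.λ.1) 2) (λ.λ.0)
  step 1: λ.λ.(λ.λ.λ.1) (λ.λ.0)
  step 2: λ.λ.λ.λ.1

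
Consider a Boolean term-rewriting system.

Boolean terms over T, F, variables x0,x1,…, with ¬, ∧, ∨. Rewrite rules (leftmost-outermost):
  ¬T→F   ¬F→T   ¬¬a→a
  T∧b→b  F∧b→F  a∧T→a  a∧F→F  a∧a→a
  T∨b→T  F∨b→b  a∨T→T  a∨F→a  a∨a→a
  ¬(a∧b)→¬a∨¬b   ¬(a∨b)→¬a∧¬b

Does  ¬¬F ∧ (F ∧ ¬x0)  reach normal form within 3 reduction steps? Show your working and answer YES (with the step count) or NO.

  start: ¬¬F ∧ (F ∧ ¬x0)
  →1  F ∧ (F ∧ ¬x0)
  →2  F

Answer: YES — reaches normal form F in 2 ≤ 3 steps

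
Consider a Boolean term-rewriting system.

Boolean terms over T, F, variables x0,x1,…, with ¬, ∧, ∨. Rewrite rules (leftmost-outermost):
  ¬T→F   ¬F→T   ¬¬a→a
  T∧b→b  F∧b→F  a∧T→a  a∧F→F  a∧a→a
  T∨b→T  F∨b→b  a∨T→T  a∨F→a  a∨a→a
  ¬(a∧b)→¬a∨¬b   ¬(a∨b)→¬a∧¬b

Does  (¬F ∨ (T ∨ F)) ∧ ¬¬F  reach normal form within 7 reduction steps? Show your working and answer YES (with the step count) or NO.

Answer: YES — reaches normal form F in 4 ≤ 7 steps

Reduction:
  start: (¬F ∨ (T ∨ F)) ∧ ¬¬F
  [1] (T ∨ (T ∨ F)) ∧ ¬¬F
  [2] T ∧ ¬¬F
  [3] ¬¬F
  [4] F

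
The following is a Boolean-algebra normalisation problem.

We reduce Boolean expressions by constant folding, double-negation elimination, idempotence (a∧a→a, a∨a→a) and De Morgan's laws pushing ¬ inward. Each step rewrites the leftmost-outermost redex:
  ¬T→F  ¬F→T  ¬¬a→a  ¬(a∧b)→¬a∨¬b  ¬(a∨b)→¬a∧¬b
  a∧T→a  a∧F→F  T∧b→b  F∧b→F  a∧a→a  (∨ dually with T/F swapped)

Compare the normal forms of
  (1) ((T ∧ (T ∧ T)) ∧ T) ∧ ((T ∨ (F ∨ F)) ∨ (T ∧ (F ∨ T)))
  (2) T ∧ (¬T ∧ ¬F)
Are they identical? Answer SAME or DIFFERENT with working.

Term A:
  start: ((T ∧ (T ∧ T)) ∧ T) ∧ ((T ∨ (F ∨ F)) ∨ (T ∧ (F ∨ T)))
  step 1: (T ∧ (T ∧ T)) ∧ ((T ∨ (F ∨ F)) ∨ (T ∧ (F ∨ T)))
  step 2: (T ∧ T) ∧ ((T ∨ (F ∨ F)) ∨ (T ∧ (F ∨ T)))
  step 3: T ∧ ((T ∨ (F ∨ F)) ∨ (T ∧ (F ∨ T)))
  step 4: (T ∨ (F ∨ F)) ∨ (T ∧ (F ∨ T))
  step 5: T ∨ (T ∧ (F ∨ T))
  step 6: T

Term B:
  start: T ∧ (¬T ∧ ¬F)
  step 1: ¬T ∧ ¬F
  step 2: F ∧ ¬F
  step 3: F

Answer: DIFFERENT — A ⇓ T, B ⇓ F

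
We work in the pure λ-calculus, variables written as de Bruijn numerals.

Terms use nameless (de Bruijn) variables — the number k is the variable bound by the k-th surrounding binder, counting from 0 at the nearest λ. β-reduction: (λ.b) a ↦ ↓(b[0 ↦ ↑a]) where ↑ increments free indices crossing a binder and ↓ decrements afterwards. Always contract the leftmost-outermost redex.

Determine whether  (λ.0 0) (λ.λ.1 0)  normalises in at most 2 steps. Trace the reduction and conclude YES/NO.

Answer: NO — after 2 steps the term is λ.(λ.λ.1 0) 0, not yet normal

Derivation:
  start: (λ.0 0) (λ.λ.1 0)
  step 1: (λ.λ.1 0) (λ.λ.1 0)
  step 2: λ.(λ.λ.1 0) 0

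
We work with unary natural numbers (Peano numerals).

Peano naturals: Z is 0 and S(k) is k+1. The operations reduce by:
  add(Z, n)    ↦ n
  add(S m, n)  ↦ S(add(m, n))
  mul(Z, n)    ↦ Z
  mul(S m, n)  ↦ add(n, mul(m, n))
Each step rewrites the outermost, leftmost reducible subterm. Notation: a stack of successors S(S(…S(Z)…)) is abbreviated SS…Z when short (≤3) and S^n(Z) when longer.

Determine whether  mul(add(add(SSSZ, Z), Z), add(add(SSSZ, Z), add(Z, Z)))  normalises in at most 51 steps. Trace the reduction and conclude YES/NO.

  start: mul(add(add(SSSZ, Z), Z), add(add(SSSZ, Z), add(Z, Z)))
  step 1: mul(add(S(add(SSZ, Z)), Z), add(add(SSSZ, Z), add(Z, Z)))
  step 2: mul(S(add(add(SSZ, Z), Z)), add(add(SSSZ, Z), add(Z, Z)))
  step 3: add(add(add(SSSZ, Z), add(Z, Z)), mul(add(add(SSZ, Z), Z), add(add(SSSZ, Z), add(Z, Z))))
  step 4: add(add(S(add(SSZ, Z)), add(Z, Z)), mul(add(add(SSZ, Z), Z), add(add(SSSZ, Z), add(Z, Z))))
  step 5: add(S(add(add(SSZ, Z), add(Z, Z))), mul(add(add(SSZ, Z), Z), add(add(SSSZ, Z), add(Z, Z))))
  step 6: S(add(add(add(SSZ, Z), add(Z, Z)), mul(add(add(SSZ, Z), Z), add(add(SSSZ, Z), add(Z, Z)))))
  step 7: S(add(add(S(add(SZ, Z)), add(Z, Z)), mul(add(add(SSZ, Z), Z), add(add(SSSZ, Z), add(Z, Z)))))
  step 8: S(add(S(add(add(SZ, Z), add(Z, Z))), mul(add(add(SSZ, Z), Z), add(add(SSSZ, Z), add(Z, Z)))))
  step 9: S(S(add(add(add(SZ, Z), add(Z, Z)), mul(add(add(SSZ, Z), Z), add(add(SSSZ, Z), add(Z, Z))))))
  step 10: S(S(add(add(S(add(Z, Z)), add(Z, Z)), mul(add(add(SSZ, Z), Z), add(add(SSSZ, Z), add(Z, Z))))))
  step 11: S(S(add(S(add(add(Z, Z), add(Z, Z))), mul(add(add(SSZ, Z), Z), add(add(SSSZ, Z), add(Z, Z))))))
  step 12: S(S(S(add(add(add(Z, Z), add(Z, Z)), mul(add(add(SSZ, Z), Z), add(add(SSSZ, Z), add(Z, Z)))))))
  step 13: S(S(S(add(add(Z, add(Z, Z)), mul(add(add(SSZ, Z), Z), add(add(SSSZ, Z), add(Z, Z)))))))
  step 14: S(S(S(add(add(Z, Z), mul(add(add(SSZ, Z), Z), add(add(SSSZ, Z), add(Z, Z)))))))
  step 15: S(S(S(add(Z, mul(add(add(SSZ, Z), Z), add(add(SSSZ, Z), add(Z, Z)))))))
  step 16: S(S(S(mul(add(add(SSZ, Z), Z), add(add(SSSZ, Z), add(Z, Z))))))
  step 17: S(S(S(mul(add(S(add(SZ, Z)), Z), add(add(SSSZ, Z), add(Z, Z))))))
  step 18: S(S(S(mul(S(add(add(SZ, Z), Z)), add(add(SSSZ, Z), add(Z, Z))))))
  step 19: S(S(S(add(add(add(SSSZ, Z), add(Z, Z)), mul(add(add(SZ, Z), Z), add(add(SSSZ, Z), add(Z, Z)))))))
  step 20: S(S(S(add(add(S(add(SSZ, Z)), add(Z, Z)), mul(add(add(SZ, Z), Z), add(add(SSSZ, Z), add(Z, Z)))))))
  step 21: S(S(S(add(S(add(add(SSZ, Z), add(Z, Z))), mul(add(add(SZ, Z), Z), add(add(SSSZ, Z), add(Z, Z)))))))
  step 22: S(S(S(S(add(add(add(SSZ, Z), add(Z, Z)), mul(add(add(SZ, Z), Z), add(add(SSSZ, Z), add(Z, Z))))))))
  step 23: S(S(S(S(add(add(S(add(SZ, Z)), add(Z, Z)), mul(add(add(SZ, Z), Z), add(add(SSSZ, Z), add(Z, Z))))))))
  step 24: S(S(S(S(add(S(add(add(SZ, Z), add(Z, Z))), mul(add(add(SZ, Z), Z), add(add(SSSZ, Z), add(Z, Z))))))))
  step 25: S(S(S(S(S(add(add(add(SZ, Z), add(Z, Z)), mul(add(add(SZ, Z), Z), add(add(SSSZ, Z), add(Z, Z)))))))))
  step 26: S(S(S(S(S(add(add(S(add(Z, Z)), add(Z, Z)), mul(add(add(SZ, Z), Z), add(add(SSSZ, Z), add(Z, Z)))))))))
  step 27: S(S(S(S(S(add(S(add(add(Z, Z), add(Z, Z))), mul(add(add(SZ, Z), Z), add(add(SSSZ, Z), add(Z, Z)))))))))
  step 28: S(S(S(S(S(S(add(add(add(Z, Z), add(Z, Z)), mul(add(add(SZ, Z), Z), add(add(SSSZ, Z), add(Z, Z))))))))))
  step 29: S(S(S(S(S(S(add(add(Z, add(Z, Z)), mul(add(add(SZ, Z), Z), add(add(SSSZ, Z), add(Z, Z))))))))))
  step 30: S(S(S(S(S(S(add(add(Z, Z), mul(add(add(SZ, Z), Z), add(add(SSSZ, Z), add(Z, Z))))))))))
  step 31: S(S(S(S(S(S(add(Z, mul(add(add(SZ, Z), Z), add(add(SSSZ, Z), add(Z, Z))))))))))
  step 32: S(S(S(S(S(S(mul(add(add(SZ, Z), Z), add(add(SSSZ, Z), add(Z, Z)))))))))
  step 33: S(S(S(S(S(S(mul(add(S(add(Z, Z)), Z), add(add(SSSZ, Z), add(Z, Z)))))))))
  step 34: S(S(S(S(S(S(mul(S(add(add(Z, Z), Z)), add(add(SSSZ, Z), add(Z, Z)))))))))
  step 35: S(S(S(S(S(S(add(add(add(SSSZ, Z), add(Z, Z)), mul(add(add(Z, Z), Z), add(add(SSSZ, Z), add(Z, Z))))))))))
  step 36: S(S(S(S(S(S(add(add(S(add(SSZ, Z)), add(Z, Z)), mul(add(add(Z, Z), Z), add(add(SSSZ, Z), add(Z, Z))))))))))
  step 37: S(S(S(S(S(S(add(S(add(add(SSZ, Z), add(Z, Z))), mul(add(add(Z, Z), Z), add(add(SSSZ, Z), add(Z, Z))))))))))
  step 38: S(S(S(S(S(S(S(add(add(add(SSZ, Z), add(Z, Z)), mul(add(add(Z, Z), Z), add(add(SSSZ, Z), add(Z, Z)))))))))))
  step 39: S(S(S(S(S(S(S(add(add(S(add(SZ, Z)), add(Z, Z)), mul(add(add(Z, Z), Z), add(add(SSSZ, Z), add(Z, Z)))))))))))
  step 40: S(S(S(S(S(S(S(add(S(add(add(SZ, Z), add(Z, Z))), mul(add(add(Z, Z), Z), add(add(SSSZ, Z), add(Z, Z)))))))))))
  step 41: S(S(S(S(S(S(S(S(add(add(add(SZ, Z), add(Z, Z)), mul(add(add(Z, Z), Z), add(add(SSSZ, Z), add(Z, Z))))))))))))
  step 42: S(S(S(S(S(S(S(S(add(add(S(add(Z, Z)), add(Z, Z)), mul(add(add(Z, Z), Z), add(add(SSSZ, Z), add(Z, Z))))))))))))
  step 43: S(S(S(S(S(S(S(S(add(S(add(add(Z, Z), add(Z, Z))), mul(add(add(Z, Z), Z), add(add(SSSZ, Z), add(Z, Z))))))))))))
  step 44: S(S(S(S(S(S(S(S(S(add(add(add(Z, Z), add(Z, Z)), mul(add(add(Z, Z), Z), add(add(SSSZ, Z), add(Z, Z)))))))))))))
  step 45: S(S(S(S(S(S(S(S(S(add(add(Z, add(Z, Z)), mul(add(add(Z, Z), Z), add(add(SSSZ, Z), add(Z, Z)))))))))))))
  step 46: S(S(S(S(S(S(S(S(S(add(add(Z, Z), mul(add(add(Z, Z), Z), add(add(SSSZ, Z), add(Z, Z)))))))))))))
  step 47: S(S(S(S(S(S(S(S(S(add(Z, mul(add(add(Z, Z), Z), add(add(SSSZ, Z), add(Z, Z)))))))))))))
  step 48: S(S(S(S(S(S(S(S(S(mul(add(add(Z, Z), Z), add(add(SSSZ, Z), add(Z, Z))))))))))))
  step 49: S(S(S(S(S(S(S(S(S(mul(add(Z, Z), add(add(SSSZ, Z), add(Z, Z))))))))))))
  step 50: S(S(S(S(S(S(S(S(S(mul(Z, add(add(SSSZ, Z), add(Z, Z))))))))))))
  step 51: S^9(Z)

Answer: YES — reaches normal form S^9(Z) in 51 ≤ 51 steps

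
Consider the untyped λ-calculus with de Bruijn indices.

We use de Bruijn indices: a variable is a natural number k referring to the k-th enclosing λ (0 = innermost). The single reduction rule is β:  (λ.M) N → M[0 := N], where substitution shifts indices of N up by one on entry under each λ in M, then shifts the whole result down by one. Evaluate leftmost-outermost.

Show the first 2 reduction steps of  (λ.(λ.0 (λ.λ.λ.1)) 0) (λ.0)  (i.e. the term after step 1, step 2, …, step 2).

  start: (λ.(λ.0 (λ.λ.λ.1)) 0) (λ.0)
  →1  (λ.0 (λ.λ.λ.1)) (λ.0)
  →2  (λ.0) (λ.λ.λ.1)

Answer: after 2 steps: (λ.0) (λ.λ.λ.1)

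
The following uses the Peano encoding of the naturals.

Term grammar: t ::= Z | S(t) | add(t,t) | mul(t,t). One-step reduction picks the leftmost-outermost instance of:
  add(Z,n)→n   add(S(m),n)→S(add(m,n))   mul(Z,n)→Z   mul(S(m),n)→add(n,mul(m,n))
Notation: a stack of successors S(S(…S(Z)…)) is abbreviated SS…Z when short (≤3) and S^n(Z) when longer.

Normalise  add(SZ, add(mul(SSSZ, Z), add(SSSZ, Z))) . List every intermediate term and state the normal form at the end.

Answer: normal form = S^4(Z)  (in 14 steps)

Reduction:
  start: add(SZ, add(mul(SSSZ, Z), add(SSSZ, Z)))
  [1] S(add(Z, add(mul(SSSZ, Z), add(SSSZ, Z))))
  [2] S(add(mul(SSSZ, Z), add(SSSZ, Z)))
  [3] S(add(add(Z, mul(SSZ, Z)), add(SSSZ, Z)))
  [4] S(add(mul(SSZ, Z), add(SSSZ, Z)))
  [5] S(add(add(Z, mul(SZ, Z)), add(SSSZ, Z)))
  [6] S(add(mul(SZ, Z), add(SSSZ, Z)))
  [7] S(add(add(Z, mul(Z, Z)), add(SSSZ, Z)))
  [8] S(add(mul(Z, Z), add(SSSZ, Z)))
  [9] S(add(Z, add(SSSZ, Z)))
  [10] S(add(SSSZ, Z))
  [11] S(S(add(SSZ, Z)))
  [12] S(S(S(add(SZ, Z))))
  [13] S(S(S(S(add(Z, Z)))))
  [14] S^4(Z)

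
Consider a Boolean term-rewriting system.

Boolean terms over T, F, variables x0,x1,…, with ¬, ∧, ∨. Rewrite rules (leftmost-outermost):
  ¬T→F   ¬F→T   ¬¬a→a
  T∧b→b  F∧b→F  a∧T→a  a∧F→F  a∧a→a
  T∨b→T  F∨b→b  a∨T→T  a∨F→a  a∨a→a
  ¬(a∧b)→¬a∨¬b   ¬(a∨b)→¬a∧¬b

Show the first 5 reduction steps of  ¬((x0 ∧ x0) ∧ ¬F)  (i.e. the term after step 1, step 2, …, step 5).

Answer: after 5 steps: ¬x0

Derivation:
  start: ¬((x0 ∧ x0) ∧ ¬F)
  →1  ¬(x0 ∧ x0) ∨ ¬¬F
  →2  (¬x0 ∨ ¬x0) ∨ ¬¬F
  →3  ¬x0 ∨ ¬¬F
  →4  ¬x0 ∨ F
  →5  ¬x0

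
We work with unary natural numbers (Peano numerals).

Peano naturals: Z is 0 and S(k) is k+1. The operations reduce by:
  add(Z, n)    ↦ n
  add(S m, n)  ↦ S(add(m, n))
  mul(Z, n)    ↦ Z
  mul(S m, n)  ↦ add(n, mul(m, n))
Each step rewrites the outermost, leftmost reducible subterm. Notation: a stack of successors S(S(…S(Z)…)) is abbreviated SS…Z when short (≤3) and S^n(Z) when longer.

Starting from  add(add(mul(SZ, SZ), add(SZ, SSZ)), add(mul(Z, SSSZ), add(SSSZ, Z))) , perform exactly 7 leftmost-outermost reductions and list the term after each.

Answer: after 7 steps: S(add(add(SZ, SSZ), add(mul(Z, SSSZ), add(SSSZ, Z))))

Working:
  start: add(add(mul(SZ, SZ), add(SZ, SSZ)), add(mul(Z, SSSZ), add(SSSZ, Z)))
  [1] add(add(add(SZ, mul(Z, SZ)), add(SZ, SSZ)), add(mul(Z, SSSZ), add(SSSZ, Z)))
  [2] add(add(S(add(Z, mul(Z, SZ))), add(SZ, SSZ)), add(mul(Z, SSSZ), add(SSSZ, Z)))
  [3] add(S(add(add(Z, mul(Z, SZ)), add(SZ, SSZ))), add(mul(Z, SSSZ), add(SSSZ, Z)))
  [4] S(add(add(add(Z, mul(Z, SZ)), add(SZ, SSZ)), add(mul(Z, SSSZ), add(SSSZ, Z))))
  [5] S(add(add(mul(Z, SZ), add(SZ, SSZ)), add(mul(Z, SSSZ), add(SSSZ, Z))))
  [6] S(add(add(Z, add(SZ, SSZ)), add(mul(Z, SSSZ), add(SSSZ, Z))))
  [7] S(add(add(SZ, SSZ), add(mul(Z, SSSZ), add(SSSZ, Z))))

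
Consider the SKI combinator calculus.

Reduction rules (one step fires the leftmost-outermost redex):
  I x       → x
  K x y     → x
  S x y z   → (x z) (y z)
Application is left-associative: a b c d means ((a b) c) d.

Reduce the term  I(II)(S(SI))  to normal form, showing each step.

  start: I(II)(S(SI))
  step 1: II(S(SI))
  step 2: I(S(SI))
  step 3: S(SI)

Answer: normal form = S(SI)  (in 3 steps)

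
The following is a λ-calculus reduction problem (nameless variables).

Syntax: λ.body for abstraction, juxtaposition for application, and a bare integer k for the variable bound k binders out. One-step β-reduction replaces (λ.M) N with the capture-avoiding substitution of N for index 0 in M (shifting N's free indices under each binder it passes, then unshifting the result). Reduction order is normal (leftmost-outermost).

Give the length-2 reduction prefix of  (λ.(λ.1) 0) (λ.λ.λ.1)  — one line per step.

Answer: after 2 steps: λ.λ.λ.1

Reduction:
  start: (λ.(λ.1) 0) (λ.λ.λ.1)
  step 1: (λ.λ.λ.λ.1) (λ.λ.λ.1)
  step 2: λ.λ.λ.1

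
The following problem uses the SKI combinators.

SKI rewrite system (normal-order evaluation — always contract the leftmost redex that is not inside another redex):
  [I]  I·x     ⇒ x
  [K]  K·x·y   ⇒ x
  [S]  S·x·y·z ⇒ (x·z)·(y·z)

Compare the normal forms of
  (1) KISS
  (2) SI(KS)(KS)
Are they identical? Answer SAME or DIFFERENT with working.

Answer: SAME — A ⇓ S, B ⇓ S

Derivation:
Term A:
  start: KISS
  [1] IS
  [2] S

Term B:
  start: SI(KS)(KS)
  [1] I(KS)(KS(KS))
  [2] KS(KS(KS))
  [3] S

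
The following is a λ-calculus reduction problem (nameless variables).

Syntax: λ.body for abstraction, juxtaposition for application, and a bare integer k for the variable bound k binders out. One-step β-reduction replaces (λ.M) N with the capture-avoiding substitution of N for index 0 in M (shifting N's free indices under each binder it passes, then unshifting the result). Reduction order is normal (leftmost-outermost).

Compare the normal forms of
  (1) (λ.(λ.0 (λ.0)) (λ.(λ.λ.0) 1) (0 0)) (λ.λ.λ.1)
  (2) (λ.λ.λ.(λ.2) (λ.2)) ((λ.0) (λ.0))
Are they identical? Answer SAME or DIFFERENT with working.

Answer: SAME — A ⇓ λ.λ.1, B ⇓ λ.λ.1

Derivation:
Term A:
  start: (λ.(λ.0 (λ.0)) (λ.(λ.λ.0) 1) (0 0)) (λ.λ.λ.1)
  step 1: (λ.0 (λ.0)) (λ.(λ.λ.0) (λ.λ.λ.1)) ((λ.λ.λ.1) (λ.λ.λ.1))
  step 2: (λ.(λ.λ.0) (λ.λ.λ.1)) (λ.0) ((λ.λ.λ.1) (λ.λ.λ.1))
  step 3: (λ.λ.0) (λ.λ.λ.1) ((λ.λ.λ.1) (λ.λ.λ.1))
  step 4: (λ.0) ((λ.λ.λ.1) (λ.λ.λ.1))
  step 5: (λ.λ.λ.1) (λ.λ.λ.1)
  step 6: λ.λ.1

Term B:
  start: (λ.λ.λ.(λ.2) (λ.2)) ((λ.0) (λ.0))
  step 1: λ.λ.(λ.2) (λ.2)
  step 2: λ.λ.1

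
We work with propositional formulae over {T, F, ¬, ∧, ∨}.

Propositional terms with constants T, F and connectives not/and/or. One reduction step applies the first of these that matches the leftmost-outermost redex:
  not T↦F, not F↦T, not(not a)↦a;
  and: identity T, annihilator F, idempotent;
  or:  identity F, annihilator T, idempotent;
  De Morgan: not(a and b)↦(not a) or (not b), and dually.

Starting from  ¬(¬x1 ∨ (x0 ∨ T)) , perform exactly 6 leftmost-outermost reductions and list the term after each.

Answer: after 6 steps: F

Reduction:
  start: ¬(¬x1 ∨ (x0 ∨ T))
  [1] ¬¬x1 ∧ ¬(x0 ∨ T)
  [2] x1 ∧ ¬(x0 ∨ T)
  [3] x1 ∧ (¬x0 ∧ ¬T)
  [4] x1 ∧ (¬x0 ∧ F)
  [5] x1 ∧ F
  [6] F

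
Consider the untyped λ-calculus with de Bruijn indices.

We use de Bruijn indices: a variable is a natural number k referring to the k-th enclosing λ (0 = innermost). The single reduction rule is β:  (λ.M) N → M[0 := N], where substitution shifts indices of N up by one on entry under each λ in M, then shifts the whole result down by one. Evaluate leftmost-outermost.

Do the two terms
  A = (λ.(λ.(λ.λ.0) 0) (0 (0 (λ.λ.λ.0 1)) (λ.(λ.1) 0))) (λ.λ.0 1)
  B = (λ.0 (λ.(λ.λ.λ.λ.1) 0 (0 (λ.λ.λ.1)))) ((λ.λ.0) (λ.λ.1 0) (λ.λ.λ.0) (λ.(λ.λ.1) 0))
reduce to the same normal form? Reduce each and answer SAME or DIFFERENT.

Answer: SAME — A ⇓ λ.0, B ⇓ λ.0

Derivation:
Term A:
  start: (λ.(λ.(λ.λ.0) 0) (0 (0 (λ.λ.λ.0 1)) (λ.(λ.1) 0))) (λ.λ.0 1)
  [1] (λ.(λ.λ.0) 0) ((λ.λ.0 1) ((λ.λ.0 1) (λ.λ.λ.0 1)) (λ.(λ.1) 0))
  [2] (λ.λ.0) ((λ.λ.0 1) ((λ.λ.0 1) (λ.λ.λ.0 1)) (λ.(λ.1) 0))
  [3] λ.0

Term B:
  start: (λ.0 (λ.(λ.λ.λ.λ.1) 0 (0 (λ.λ.λ.1)))) ((λ.λ.0) (λ.λ.1 0) (λ.λ.λ.0) (λ.(λ.λ.1) 0))
  [1] (λ.λ.0) (λ.λ.1 0) (λ.λ.λ.0) (λ.(λ.λ.1) 0) (λ.(λ.λ.λ.λ.1) 0 (0 (λ.λ.λ.1)))
  [2] (λ.0) (λ.λ.λ.0) (λ.(λ.λ.1) 0) (λ.(λ.λ.λ.λ.1) 0 (0 (λ.λ.λ.1)))
  [3] (λ.λ.λ.0) (λ.(λ.λ.1) 0) (λ.(λ.λ.λ.λ.1) 0 (0 (λ.λ.λ.1)))
  [4] (λ.λ.0) (λ.(λ.λ.λ.λ.1) 0 (0 (λ.λ.λ.1)))
  [5] λ.0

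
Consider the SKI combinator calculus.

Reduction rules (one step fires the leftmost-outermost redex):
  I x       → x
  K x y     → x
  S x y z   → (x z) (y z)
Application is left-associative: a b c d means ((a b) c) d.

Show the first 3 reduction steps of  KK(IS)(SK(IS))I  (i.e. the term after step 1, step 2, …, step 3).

  start: KK(IS)(SK(IS))I
  step 1: K(SK(IS))I
  step 2: SK(IS)
  step 3: SKS

Answer: after 3 steps: SKS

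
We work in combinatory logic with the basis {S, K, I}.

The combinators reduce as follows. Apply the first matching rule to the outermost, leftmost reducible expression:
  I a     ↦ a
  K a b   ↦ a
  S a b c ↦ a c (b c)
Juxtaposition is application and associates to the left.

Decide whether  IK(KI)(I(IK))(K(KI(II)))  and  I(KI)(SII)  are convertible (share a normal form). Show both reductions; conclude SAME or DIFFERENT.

Term A:
  start: IK(KI)(I(IK))(K(KI(II)))
  [1] K(KI)(I(IK))(K(KI(II)))
  [2] KI(K(KI(II)))
  [3] I

Term B:
  start: I(KI)(SII)
  [1] KI(SII)
  [2] I

Answer: SAME — A ⇓ I, B ⇓ I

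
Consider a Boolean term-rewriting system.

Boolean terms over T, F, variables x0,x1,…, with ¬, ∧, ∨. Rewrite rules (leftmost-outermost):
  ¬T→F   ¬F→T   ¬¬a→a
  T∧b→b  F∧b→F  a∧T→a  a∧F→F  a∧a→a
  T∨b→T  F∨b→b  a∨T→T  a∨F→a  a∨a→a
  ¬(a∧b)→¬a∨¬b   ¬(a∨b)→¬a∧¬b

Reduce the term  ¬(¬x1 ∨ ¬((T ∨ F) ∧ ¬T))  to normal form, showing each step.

Answer: normal form = F  (in 7 steps)

Working:
  start: ¬(¬x1 ∨ ¬((T ∨ F) ∧ ¬T))
  →1  ¬¬x1 ∧ ¬¬((T ∨ F) ∧ ¬T)
  →2  x1 ∧ ¬¬((T ∨ F) ∧ ¬T)
  →3  x1 ∧ ((T ∨ F) ∧ ¬T)
  →4  x1 ∧ (T ∧ ¬T)
  →5  x1 ∧ ¬T
  →6  x1 ∧ F
  →7  F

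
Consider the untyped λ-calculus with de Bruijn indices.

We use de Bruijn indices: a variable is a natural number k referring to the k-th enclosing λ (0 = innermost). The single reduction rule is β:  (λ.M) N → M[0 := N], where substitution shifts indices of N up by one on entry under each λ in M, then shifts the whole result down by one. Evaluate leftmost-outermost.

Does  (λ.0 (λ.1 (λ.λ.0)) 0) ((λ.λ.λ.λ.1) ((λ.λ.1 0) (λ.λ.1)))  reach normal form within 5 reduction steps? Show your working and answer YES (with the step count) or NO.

  start: (λ.0 (λ.1 (λ.λ.0)) 0) ((λ.λ.λ.λ.1) ((λ.λ.1 0) (λ.λ.1)))
  step 1: (λ.λ.λ.λ.1) ((λ.λ.1 0) (λ.λ.1)) (λ.(λ.λ.λ.λ.1) ((λ.λ.1 0) (λ.λ.1)) (λ.λ.0)) ((λ.λ.λ.λ.1) ((λ.λ.1 0) (λ.λ.1)))
  step 2: (λ.λ.λ.1) (λ.(λ.λ.λ.λ.1) ((λ.λ.1 0) (λ.λ.1)) (λ.λ.0)) ((λ.λ.λ.λ.1) ((λ.λ.1 0) (λ.λ.1)))
  step 3: (λ.λ.1) ((λ.λ.λ.λ.1) ((λ.λ.1 0) (λ.λ.1)))
  step 4: λ.(λ.λ.λ.λ.1) ((λ.λ.1 0) (λ.λ.1))
  step 5: λ.λ.λ.λ.1

Answer: YES — reaches normal form λ.λ.λ.λ.1 in 5 ≤ 5 steps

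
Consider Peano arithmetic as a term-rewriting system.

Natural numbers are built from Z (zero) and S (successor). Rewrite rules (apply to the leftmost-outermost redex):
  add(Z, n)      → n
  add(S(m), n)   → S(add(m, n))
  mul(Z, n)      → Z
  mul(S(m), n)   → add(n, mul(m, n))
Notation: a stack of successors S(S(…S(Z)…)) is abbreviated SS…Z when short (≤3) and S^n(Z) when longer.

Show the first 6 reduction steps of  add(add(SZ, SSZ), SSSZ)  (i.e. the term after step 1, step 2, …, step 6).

  start: add(add(SZ, SSZ), SSSZ)
  →1  add(S(add(Z, SSZ)), SSSZ)
  →2  S(add(add(Z, SSZ), SSSZ))
  →3  S(add(SSZ, SSSZ))
  →4  S(S(add(SZ, SSSZ)))
  →5  S(S(S(add(Z, SSSZ))))
  →6  S^6(Z)

Answer: after 6 steps: S^6(Z)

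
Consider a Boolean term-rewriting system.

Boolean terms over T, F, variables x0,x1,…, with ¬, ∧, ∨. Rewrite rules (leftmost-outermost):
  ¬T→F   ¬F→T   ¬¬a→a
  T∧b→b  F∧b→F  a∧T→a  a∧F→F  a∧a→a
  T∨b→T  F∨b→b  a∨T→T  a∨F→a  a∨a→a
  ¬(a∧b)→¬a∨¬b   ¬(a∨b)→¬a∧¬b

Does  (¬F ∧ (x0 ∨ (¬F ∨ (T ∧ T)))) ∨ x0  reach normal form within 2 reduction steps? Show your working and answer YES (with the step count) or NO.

Answer: NO — after 2 steps the term is (x0 ∨ (¬F ∨ (T ∧ T))) ∨ x0, not yet normal

Reduction:
  start: (¬F ∧ (x0 ∨ (¬F ∨ (T ∧ T)))) ∨ x0
  [1] (T ∧ (x0 ∨ (¬F ∨ (T ∧ T)))) ∨ x0
  [2] (x0 ∨ (¬F ∨ (T ∧ T))) ∨ x0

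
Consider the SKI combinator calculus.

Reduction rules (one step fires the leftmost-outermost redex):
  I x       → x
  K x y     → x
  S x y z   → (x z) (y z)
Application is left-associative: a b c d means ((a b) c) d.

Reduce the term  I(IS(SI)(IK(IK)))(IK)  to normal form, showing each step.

  start: I(IS(SI)(IK(IK)))(IK)
  step 1: IS(SI)(IK(IK))(IK)
  step 2: S(SI)(IK(IK))(IK)
  step 3: SI(IK)(IK(IK)(IK))
  step 4: I(IK(IK)(IK))(IK(IK(IK)(IK)))
  step 5: IK(IK)(IK)(IK(IK(IK)(IK)))
  step 6: K(IK)(IK)(IK(IK(IK)(IK)))
  step 7: IK(IK(IK(IK)(IK)))
  step 8: K(IK(IK(IK)(IK)))
  step 9: K(K(IK(IK)(IK)))
  step 10: K(K(K(IK)(IK)))
  step 11: K(K(IK))
  step 12: K(KK)

Answer: normal form = K(KK)  (in 12 steps)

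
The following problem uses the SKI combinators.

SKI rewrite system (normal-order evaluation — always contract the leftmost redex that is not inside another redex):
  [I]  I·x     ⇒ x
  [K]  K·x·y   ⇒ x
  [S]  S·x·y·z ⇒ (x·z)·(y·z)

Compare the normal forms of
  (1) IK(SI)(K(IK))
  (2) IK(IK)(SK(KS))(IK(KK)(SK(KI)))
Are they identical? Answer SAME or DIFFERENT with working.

Term A:
  start: IK(SI)(K(IK))
  [1] K(SI)(K(IK))
  [2] SI

Term B:
  start: IK(IK)(SK(KS))(IK(KK)(SK(KI)))
  [1] K(IK)(SK(KS))(IK(KK)(SK(KI)))
  [2] IK(IK(KK)(SK(KI)))
  [3] K(IK(KK)(SK(KI)))
  [4] K(K(KK)(SK(KI)))
  [5] K(KK)

Answer: DIFFERENT — A ⇓ SI, B ⇓ K(KK)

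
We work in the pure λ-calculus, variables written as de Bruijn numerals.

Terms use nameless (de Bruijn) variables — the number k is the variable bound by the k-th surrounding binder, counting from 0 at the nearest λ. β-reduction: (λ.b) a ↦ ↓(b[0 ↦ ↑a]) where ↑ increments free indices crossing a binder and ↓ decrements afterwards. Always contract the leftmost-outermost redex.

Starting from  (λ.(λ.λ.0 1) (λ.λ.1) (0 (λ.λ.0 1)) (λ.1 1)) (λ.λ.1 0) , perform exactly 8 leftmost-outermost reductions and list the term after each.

Answer: after 8 steps: (λ.λ.1 0) (λ.λ.1 0)

Reduction:
  start: (λ.(λ.λ.0 1) (λ.λ.1) (0 (λ.λ.0 1)) (λ.1 1)) (λ.λ.1 0)
  step 1: (λ.λ.0 1) (λ.λ.1) ((λ.λ.1 0) (λ.λ.0 1)) (λ.(λ.λ.1 0) (λ.λ.1 0))
  step 2: (λ.0 (λ.λ.1)) ((λ.λ.1 0) (λ.λ.0 1)) (λ.(λ.λ.1 0) (λ.λ.1 0))
  step 3: (λ.λ.1 0) (λ.λ.0 1) (λ.λ.1) (λ.(λ.λ.1 0) (λ.λ.1 0))
  step 4: (λ.(λ.λ.0 1) 0) (λ.λ.1) (λ.(λ.λ.1 0) (λ.λ.1 0))
  step 5: (λ.λ.0 1) (λ.λ.1) (λ.(λ.λ.1 0) (λ.λ.1 0))
  step 6: (λ.0 (λ.λ.1)) (λ.(λ.λ.1 0) (λ.λ.1 0))
  step 7: (λ.(λ.λ.1 0) (λ.λ.1 0)) (λ.λ.1)
  step 8: (λ.λ.1 0) (λ.λ.1 0)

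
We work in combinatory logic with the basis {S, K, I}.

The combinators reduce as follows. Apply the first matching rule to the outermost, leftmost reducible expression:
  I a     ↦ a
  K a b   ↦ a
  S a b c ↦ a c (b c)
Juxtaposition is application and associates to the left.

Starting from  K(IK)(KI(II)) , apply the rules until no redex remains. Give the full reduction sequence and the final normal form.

Answer: normal form = K  (in 2 steps)

Working:
  start: K(IK)(KI(II))
  [1] IK
  [2] K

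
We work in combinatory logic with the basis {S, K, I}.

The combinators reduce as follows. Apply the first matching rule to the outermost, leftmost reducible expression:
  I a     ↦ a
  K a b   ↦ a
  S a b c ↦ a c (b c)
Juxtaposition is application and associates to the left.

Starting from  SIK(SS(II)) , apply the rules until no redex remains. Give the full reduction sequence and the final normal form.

  start: SIK(SS(II))
  step 1: I(SS(II))(K(SS(II)))
  step 2: SS(II)(K(SS(II)))
  step 3: S(K(SS(II)))(II(K(SS(II))))
  step 4: S(K(SSI))(II(K(SS(II))))
  step 5: S(K(SSI))(I(K(SS(II))))
  step 6: S(K(SSI))(K(SS(II)))
  step 7: S(K(SSI))(K(SSI))

Answer: normal form = S(K(SSI))(K(SSI))  (in 7 steps)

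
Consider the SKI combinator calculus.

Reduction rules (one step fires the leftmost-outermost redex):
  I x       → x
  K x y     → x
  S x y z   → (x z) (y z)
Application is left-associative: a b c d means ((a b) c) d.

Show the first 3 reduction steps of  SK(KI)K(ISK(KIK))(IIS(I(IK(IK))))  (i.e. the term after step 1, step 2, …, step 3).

Answer: after 3 steps: ISK(KIK)

Working:
  start: SK(KI)K(ISK(KIK))(IIS(I(IK(IK))))
  [1] KK(KIK)(ISK(KIK))(IIS(I(IK(IK))))
  [2] K(ISK(KIK))(IIS(I(IK(IK))))
  [3] ISK(KIK)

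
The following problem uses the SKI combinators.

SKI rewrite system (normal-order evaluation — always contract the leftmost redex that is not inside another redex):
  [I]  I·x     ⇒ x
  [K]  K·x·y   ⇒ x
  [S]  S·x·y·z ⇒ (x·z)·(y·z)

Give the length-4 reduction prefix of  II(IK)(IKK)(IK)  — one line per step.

Answer: after 4 steps: IKK

Reduction:
  start: II(IK)(IKK)(IK)
  [1] I(IK)(IKK)(IK)
  [2] IK(IKK)(IK)
  [3] K(IKK)(IK)
  [4] IKK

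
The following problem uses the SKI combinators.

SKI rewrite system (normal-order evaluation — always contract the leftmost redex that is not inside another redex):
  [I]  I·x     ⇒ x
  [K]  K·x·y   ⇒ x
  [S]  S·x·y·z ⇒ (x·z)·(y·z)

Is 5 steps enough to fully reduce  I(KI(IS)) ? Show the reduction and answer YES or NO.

Answer: YES — reaches normal form I in 2 ≤ 5 steps

Derivation:
  start: I(KI(IS))
  →1  KI(IS)
  →2  I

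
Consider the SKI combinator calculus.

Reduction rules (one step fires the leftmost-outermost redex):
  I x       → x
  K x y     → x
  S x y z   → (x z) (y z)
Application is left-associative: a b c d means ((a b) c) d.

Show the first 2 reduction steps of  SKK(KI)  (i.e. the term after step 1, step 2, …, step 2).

Answer: after 2 steps: KI

Reduction:
  start: SKK(KI)
  [1] K(KI)(K(KI))
  [2] KI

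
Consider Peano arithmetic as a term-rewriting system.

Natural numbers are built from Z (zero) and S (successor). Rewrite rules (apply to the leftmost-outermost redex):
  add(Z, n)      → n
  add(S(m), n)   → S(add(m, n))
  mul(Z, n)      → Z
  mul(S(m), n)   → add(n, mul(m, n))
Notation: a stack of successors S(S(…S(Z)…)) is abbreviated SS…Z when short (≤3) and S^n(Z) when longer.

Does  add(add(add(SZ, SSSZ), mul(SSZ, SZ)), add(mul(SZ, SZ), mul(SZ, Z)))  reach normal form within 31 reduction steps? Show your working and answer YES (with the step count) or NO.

  start: add(add(add(SZ, SSSZ), mul(SSZ, SZ)), add(mul(SZ, SZ), mul(SZ, Z)))
  →1  add(add(S(add(Z, SSSZ)), mul(SSZ, SZ)), add(mul(SZ, SZ), mul(SZ, Z)))
  →2  add(S(add(add(Z, SSSZ), mul(SSZ, SZ))), add(mul(SZ, SZ), mul(SZ, Z)))
  →3  S(add(add(add(Z, SSSZ), mul(SSZ, SZ)), add(mul(SZ, SZ), mul(SZ, Z))))
  →4  S(add(add(SSSZ, mul(SSZ, SZ)), add(mul(SZ, SZ), mul(SZ, Z))))
  →5  S(add(S(add(SSZ, mul(SSZ, SZ))), add(mul(SZ, SZ), mul(SZ, Z))))
  →6  S(S(add(add(SSZ, mul(SSZ, SZ)), add(mul(SZ, SZ), mul(SZ, Z)))))
  →7  S(S(add(S(add(SZ, mul(SSZ, SZ))), add(mul(SZ, SZ), mul(SZ, Z)))))
  →8  S(S(S(add(add(SZ, mul(SSZ, SZ)), add(mul(SZ, SZ), mul(SZ, Z))))))
  →9  S(S(S(add(S(add(Z, mul(SSZ, SZ))), add(mul(SZ, SZ), mul(SZ, Z))))))
  →10  S(S(S(S(add(add(Z, mul(SSZ, SZ)), add(mul(SZ, SZ), mul(SZ, Z)))))))
  →11  S(S(S(S(add(mul(SSZ, SZ), add(mul(SZ, SZ), mul(SZ, Z)))))))
  →12  S(S(S(S(add(add(SZ, mul(SZ, SZ)), add(mul(SZ, SZ), mul(SZ, Z)))))))
  →13  S(S(S(S(add(S(add(Z, mul(SZ, SZ))), add(mul(SZ, SZ), mul(SZ, Z)))))))
  →14  S(S(S(S(S(add(add(Z, mul(SZ, SZ)), add(mul(SZ, SZ), mul(SZ, Z))))))))
  →15  S(S(S(S(S(add(mul(SZ, SZ), add(mul(SZ, SZ), mul(SZ, Z))))))))
  →16  S(S(S(S(S(add(add(SZ, mul(Z, SZ)), add(mul(SZ, SZ), mul(SZ, Z))))))))
  →17  S(S(S(S(S(add(S(add(Z, mul(Z, SZ))), add(mul(SZ, SZ), mul(SZ, Z))))))))
  →18  S(S(S(S(S(S(add(add(Z, mul(Z, SZ)), add(mul(SZ, SZ), mul(SZ, Z)))))))))
  →19  S(S(S(S(S(S(add(mul(Z, SZ), add(mul(SZ, SZ), mul(SZ, Z)))))))))
  →20  S(S(S(S(S(S(add(Z, add(mul(SZ, SZ), mul(SZ, Z)))))))))
  →21  S(S(S(S(S(S(add(mul(SZ, SZ), mul(SZ, Z))))))))
  →22  S(S(S(S(S(S(add(add(SZ, mul(Z, SZ)), mul(SZ, Z))))))))
  →23  S(S(S(S(S(S(add(S(add(Z, mul(Z, SZ))), mul(SZ, Z))))))))
  →24  S(S(S(S(S(S(S(add(add(Z, mul(Z, SZ)), mul(SZ, Z)))))))))
  →25  S(S(S(S(S(S(S(add(mul(Z, SZ), mul(SZ, Z)))))))))
  →26  S(S(S(S(S(S(S(add(Z, mul(SZ, Z)))))))))
  →27  S(S(S(S(S(S(S(mul(SZ, Z))))))))
  →28  S(S(S(S(S(S(S(add(Z, mul(Z, Z)))))))))
  →29  S(S(S(S(S(S(S(mul(Z, Z))))))))
  →30  S^7(Z)

Answer: YES — reaches normal form S^7(Z) in 30 ≤ 31 steps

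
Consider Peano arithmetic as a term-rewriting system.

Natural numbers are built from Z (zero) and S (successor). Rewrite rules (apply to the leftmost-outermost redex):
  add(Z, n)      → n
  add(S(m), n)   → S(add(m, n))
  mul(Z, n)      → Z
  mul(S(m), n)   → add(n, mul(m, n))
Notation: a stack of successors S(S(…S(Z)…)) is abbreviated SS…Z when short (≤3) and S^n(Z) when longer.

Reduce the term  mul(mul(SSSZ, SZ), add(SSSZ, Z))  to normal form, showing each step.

  start: mul(mul(SSSZ, SZ), add(SSSZ, Z))
  [1] mul(add(SZ, mul(SSZ, SZ)), add(SSSZ, Z))
  [2] mul(S(add(Z, mul(SSZ, SZ))), add(SSSZ, Z))
  [3] add(add(SSSZ, Z), mul(add(Z, mul(SSZ, SZ)), add(SSSZ, Z)))
  [4] add(S(add(SSZ, Z)), mul(add(Z, mul(SSZ, SZ)), add(SSSZ, Z)))
  [5] S(add(add(SSZ, Z), mul(add(Z, mul(SSZ, SZ)), add(SSSZ, Z))))
  [6] S(add(S(add(SZ, Z)), mul(add(Z, mul(SSZ, SZ)), add(SSSZ, Z))))
  [7] S(S(add(add(SZ, Z), mul(add(Z, mul(SSZ, SZ)), add(SSSZ, Z)))))
  [8] S(S(add(S(add(Z, Z)), mul(add(Z, mul(SSZ, SZ)), add(SSSZ, Z)))))
  [9] S(S(S(add(add(Z, Z), mul(add(Z, mul(SSZ, SZ)), add(SSSZ, Z))))))
  [10] S(S(S(add(Z, mul(add(Z, mul(SSZ, SZ)), add(SSSZ, Z))))))
  [11] S(S(S(mul(add(Z, mul(SSZ, SZ)), add(SSSZ, Z)))))
  [12] S(S(S(mul(mul(SSZ, SZ), add(SSSZ, Z)))))
  [13] S(S(S(mul(add(SZ, mul(SZ, SZ)), add(SSSZ, Z)))))
  [14] S(S(S(mul(S(add(Z, mul(SZ, SZ))), add(SSSZ, Z)))))
  [15] S(S(S(add(add(SSSZ, Z), mul(add(Z, mul(SZ, SZ)), add(SSSZ, Z))))))
  [16] S(S(S(add(S(add(SSZ, Z)), mul(add(Z, mul(SZ, SZ)), add(SSSZ, Z))))))
  [17] S(S(S(S(add(add(SSZ, Z), mul(add(Z, mul(SZ, SZ)), add(SSSZ, Z)))))))
  [18] S(S(S(S(add(S(add(SZ, Z)), mul(add(Z, mul(SZ, SZ)), add(SSSZ, Z)))))))
  [19] S(S(S(S(S(add(add(SZ, Z), mul(add(Z, mul(SZ, SZ)), add(SSSZ, Z))))))))
  [20] S(S(S(S(S(add(S(add(Z, Z)), mul(add(Z, mul(SZ, SZ)), add(SSSZ, Z))))))))
  [21] S(S(S(S(S(S(add(add(Z, Z), mul(add(Z, mul(SZ, SZ)), add(SSSZ, Z)))))))))
  [22] S(S(S(S(S(S(add(Z, mul(add(Z, mul(SZ, SZ)), add(SSSZ, Z)))))))))
  [23] S(S(S(S(S(S(mul(add(Z, mul(SZ, SZ)), add(SSSZ, Z))))))))
  [24] S(S(S(S(S(S(mul(mul(SZ, SZ), add(SSSZ, Z))))))))
  [25] S(S(S(S(S(S(mul(add(SZ, mul(Z, SZ)), add(SSSZ, Z))))))))
  [26] S(S(S(S(S(S(mul(S(add(Z, mul(Z, SZ))), add(SSSZ, Z))))))))
  [27] S(S(S(S(S(S(add(add(SSSZ, Z), mul(add(Z, mul(Z, SZ)), add(SSSZ, Z)))))))))
  [28] S(S(S(S(S(S(add(S(add(SSZ, Z)), mul(add(Z, mul(Z, SZ)), add(SSSZ, Z)))))))))
  [29] S(S(S(S(S(S(S(add(add(SSZ, Z), mul(add(Z, mul(Z, SZ)), add(SSSZ, Z))))))))))
  [30] S(S(S(S(S(S(S(add(S(add(SZ, Z)), mul(add(Z, mul(Z, SZ)), add(SSSZ, Z))))))))))
  [31] S(S(S(S(S(S(S(S(add(add(SZ, Z), mul(add(Z, mul(Z, SZ)), add(SSSZ, Z)))))))))))
  [32] S(S(S(S(S(S(S(S(add(S(add(Z, Z)), mul(add(Z, mul(Z, SZ)), add(SSSZ, Z)))))))))))
  [33] S(S(S(S(S(S(S(S(S(add(add(Z, Z), mul(add(Z, mul(Z, SZ)), add(SSSZ, Z))))))))))))
  [34] S(S(S(S(S(S(S(S(S(add(Z, mul(add(Z, mul(Z, SZ)), add(SSSZ, Z))))))))))))
  [35] S(S(S(S(S(S(S(S(S(mul(add(Z, mul(Z, SZ)), add(SSSZ, Z)))))))))))
  [36] S(S(S(S(S(S(S(S(S(mul(mul(Z, SZ), add(SSSZ, Z)))))))))))
  [37] S(S(S(S(S(S(S(S(S(mul(Z, add(SSSZ, Z)))))))))))
  [38] S^9(Z)

Answer: normal form = S^9(Z)  (in 38 steps)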